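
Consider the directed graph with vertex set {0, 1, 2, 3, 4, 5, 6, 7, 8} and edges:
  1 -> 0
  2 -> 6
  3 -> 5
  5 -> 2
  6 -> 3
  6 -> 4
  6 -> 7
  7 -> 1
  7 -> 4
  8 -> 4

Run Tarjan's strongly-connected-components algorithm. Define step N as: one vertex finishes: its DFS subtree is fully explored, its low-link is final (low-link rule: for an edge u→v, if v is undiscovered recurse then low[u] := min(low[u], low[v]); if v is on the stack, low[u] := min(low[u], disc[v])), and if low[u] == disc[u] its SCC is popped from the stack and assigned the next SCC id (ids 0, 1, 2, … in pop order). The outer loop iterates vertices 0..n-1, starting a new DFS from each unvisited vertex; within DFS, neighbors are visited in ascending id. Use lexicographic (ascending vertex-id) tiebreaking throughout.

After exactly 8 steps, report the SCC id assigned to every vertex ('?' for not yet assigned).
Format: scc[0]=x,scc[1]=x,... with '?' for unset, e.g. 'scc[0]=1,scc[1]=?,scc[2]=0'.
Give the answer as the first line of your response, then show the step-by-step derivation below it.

scc[0]=0,scc[1]=1,scc[2]=4,scc[3]=4,scc[4]=2,scc[5]=4,scc[6]=4,scc[7]=3,scc[8]=?

step 1: low=(low[0]=0,low[1]=?,low[2]=?,low[3]=?,low[4]=?,low[5]=?,low[6]=?,low[7]=?,low[8]=?); scc=(scc[0]=0,scc[1]=?,scc[2]=?,scc[3]=?,scc[4]=?,scc[5]=?,scc[6]=?,scc[7]=?,scc[8]=?)
step 2: low=(low[0]=0,low[1]=1,low[2]=?,low[3]=?,low[4]=?,low[5]=?,low[6]=?,low[7]=?,low[8]=?); scc=(scc[0]=0,scc[1]=1,scc[2]=?,scc[3]=?,scc[4]=?,scc[5]=?,scc[6]=?,scc[7]=?,scc[8]=?)
step 3: low=(low[0]=0,low[1]=1,low[2]=2,low[3]=4,low[4]=?,low[5]=2,low[6]=3,low[7]=?,low[8]=?); scc=(scc[0]=0,scc[1]=1,scc[2]=?,scc[3]=?,scc[4]=?,scc[5]=?,scc[6]=?,scc[7]=?,scc[8]=?)
step 4: low=(low[0]=0,low[1]=1,low[2]=2,low[3]=2,low[4]=?,low[5]=2,low[6]=3,low[7]=?,low[8]=?); scc=(scc[0]=0,scc[1]=1,scc[2]=?,scc[3]=?,scc[4]=?,scc[5]=?,scc[6]=?,scc[7]=?,scc[8]=?)
step 5: low=(low[0]=0,low[1]=1,low[2]=2,low[3]=2,low[4]=6,low[5]=2,low[6]=2,low[7]=?,low[8]=?); scc=(scc[0]=0,scc[1]=1,scc[2]=?,scc[3]=?,scc[4]=2,scc[5]=?,scc[6]=?,scc[7]=?,scc[8]=?)
step 6: low=(low[0]=0,low[1]=1,low[2]=2,low[3]=2,low[4]=6,low[5]=2,low[6]=2,low[7]=7,low[8]=?); scc=(scc[0]=0,scc[1]=1,scc[2]=?,scc[3]=?,scc[4]=2,scc[5]=?,scc[6]=?,scc[7]=3,scc[8]=?)
step 7: low=(low[0]=0,low[1]=1,low[2]=2,low[3]=2,low[4]=6,low[5]=2,low[6]=2,low[7]=7,low[8]=?); scc=(scc[0]=0,scc[1]=1,scc[2]=?,scc[3]=?,scc[4]=2,scc[5]=?,scc[6]=?,scc[7]=3,scc[8]=?)
step 8: low=(low[0]=0,low[1]=1,low[2]=2,low[3]=2,low[4]=6,low[5]=2,low[6]=2,low[7]=7,low[8]=?); scc=(scc[0]=0,scc[1]=1,scc[2]=4,scc[3]=4,scc[4]=2,scc[5]=4,scc[6]=4,scc[7]=3,scc[8]=?)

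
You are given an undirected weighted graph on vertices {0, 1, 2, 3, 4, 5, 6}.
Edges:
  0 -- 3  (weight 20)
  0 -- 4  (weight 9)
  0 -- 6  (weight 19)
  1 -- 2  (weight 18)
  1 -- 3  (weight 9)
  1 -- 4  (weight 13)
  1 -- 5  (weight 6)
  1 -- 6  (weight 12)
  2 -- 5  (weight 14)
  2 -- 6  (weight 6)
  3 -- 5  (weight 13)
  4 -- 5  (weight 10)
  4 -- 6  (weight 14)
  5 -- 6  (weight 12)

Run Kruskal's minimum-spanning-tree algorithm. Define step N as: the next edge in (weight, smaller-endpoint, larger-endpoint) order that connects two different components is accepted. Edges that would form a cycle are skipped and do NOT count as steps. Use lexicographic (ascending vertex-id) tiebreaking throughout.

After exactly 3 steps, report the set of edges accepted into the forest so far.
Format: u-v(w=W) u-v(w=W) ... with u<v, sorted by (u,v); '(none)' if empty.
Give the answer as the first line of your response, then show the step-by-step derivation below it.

0-4(w=9) 1-5(w=6) 2-6(w=6)

step 1: add edge 1-5 (w=6); MST = {1-5(w=6)}
step 2: add edge 2-6 (w=6); MST = {1-5(w=6) 2-6(w=6)}
step 3: add edge 0-4 (w=9); MST = {0-4(w=9) 1-5(w=6) 2-6(w=6)}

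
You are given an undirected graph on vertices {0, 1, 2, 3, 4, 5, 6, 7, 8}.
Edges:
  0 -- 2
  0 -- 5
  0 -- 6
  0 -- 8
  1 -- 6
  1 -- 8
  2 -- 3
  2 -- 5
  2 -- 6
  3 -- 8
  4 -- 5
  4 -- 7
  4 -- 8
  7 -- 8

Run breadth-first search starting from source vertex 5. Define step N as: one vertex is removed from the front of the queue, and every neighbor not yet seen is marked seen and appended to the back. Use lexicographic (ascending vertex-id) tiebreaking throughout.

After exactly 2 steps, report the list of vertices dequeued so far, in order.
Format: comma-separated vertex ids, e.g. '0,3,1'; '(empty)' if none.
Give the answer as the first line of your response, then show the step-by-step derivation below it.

5,0

step 1: dequeue 5; queue=[0,2,4]; order=5
step 2: dequeue 0; queue=[2,4,6,8]; order=5,0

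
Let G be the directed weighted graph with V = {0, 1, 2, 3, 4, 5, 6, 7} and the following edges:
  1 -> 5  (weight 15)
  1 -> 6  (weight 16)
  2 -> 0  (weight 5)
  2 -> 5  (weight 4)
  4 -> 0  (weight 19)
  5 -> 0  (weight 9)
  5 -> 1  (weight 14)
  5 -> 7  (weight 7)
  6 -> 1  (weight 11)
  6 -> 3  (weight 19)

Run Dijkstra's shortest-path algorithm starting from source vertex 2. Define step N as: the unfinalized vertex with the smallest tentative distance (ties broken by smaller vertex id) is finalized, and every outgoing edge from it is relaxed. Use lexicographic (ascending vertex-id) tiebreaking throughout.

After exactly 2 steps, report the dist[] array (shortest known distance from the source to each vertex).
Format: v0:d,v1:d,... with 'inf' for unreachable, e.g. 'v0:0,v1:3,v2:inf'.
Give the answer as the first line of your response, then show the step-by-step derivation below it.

v0:5,v1:18,v2:0,v3:inf,v4:inf,v5:4,v6:inf,v7:11

step 1: dist = v0:5,v1:inf,v2:0,v3:inf,v4:inf,v5:4,v6:inf,v7:inf
step 2: dist = v0:5,v1:18,v2:0,v3:inf,v4:inf,v5:4,v6:inf,v7:11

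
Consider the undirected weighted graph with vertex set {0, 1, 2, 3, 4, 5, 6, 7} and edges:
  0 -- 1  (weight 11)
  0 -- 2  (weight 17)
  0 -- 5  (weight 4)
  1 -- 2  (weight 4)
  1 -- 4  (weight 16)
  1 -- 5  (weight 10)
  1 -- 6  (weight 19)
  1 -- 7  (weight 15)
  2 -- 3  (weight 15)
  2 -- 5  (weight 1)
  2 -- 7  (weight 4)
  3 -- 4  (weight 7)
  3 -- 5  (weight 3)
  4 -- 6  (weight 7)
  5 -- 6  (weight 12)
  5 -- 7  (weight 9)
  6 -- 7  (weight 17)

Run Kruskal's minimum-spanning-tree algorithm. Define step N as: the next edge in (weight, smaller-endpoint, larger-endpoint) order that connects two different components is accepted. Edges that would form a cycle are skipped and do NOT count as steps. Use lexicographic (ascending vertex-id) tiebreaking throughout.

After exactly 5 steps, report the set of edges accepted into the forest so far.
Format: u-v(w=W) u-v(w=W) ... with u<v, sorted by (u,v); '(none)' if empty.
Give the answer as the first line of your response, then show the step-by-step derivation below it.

0-5(w=4) 1-2(w=4) 2-5(w=1) 2-7(w=4) 3-5(w=3)

step 1: add edge 2-5 (w=1); MST = {2-5(w=1)}
step 2: add edge 3-5 (w=3); MST = {2-5(w=1) 3-5(w=3)}
step 3: add edge 0-5 (w=4); MST = {0-5(w=4) 2-5(w=1) 3-5(w=3)}
step 4: add edge 1-2 (w=4); MST = {0-5(w=4) 1-2(w=4) 2-5(w=1) 3-5(w=3)}
step 5: add edge 2-7 (w=4); MST = {0-5(w=4) 1-2(w=4) 2-5(w=1) 2-7(w=4) 3-5(w=3)}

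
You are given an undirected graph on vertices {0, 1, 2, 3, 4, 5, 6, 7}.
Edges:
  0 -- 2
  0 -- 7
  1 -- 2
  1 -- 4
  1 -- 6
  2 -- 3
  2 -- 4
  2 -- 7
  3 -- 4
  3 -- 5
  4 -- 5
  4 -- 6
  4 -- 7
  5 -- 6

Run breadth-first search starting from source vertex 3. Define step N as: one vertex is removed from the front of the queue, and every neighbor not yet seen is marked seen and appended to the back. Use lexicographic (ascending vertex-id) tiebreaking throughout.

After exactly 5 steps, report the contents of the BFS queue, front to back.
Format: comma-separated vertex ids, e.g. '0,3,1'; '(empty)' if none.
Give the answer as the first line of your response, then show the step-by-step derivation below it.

1,7,6

step 1: dequeue 3; queue=[2,4,5]; order=3
step 2: dequeue 2; queue=[4,5,0,1,7]; order=3,2
step 3: dequeue 4; queue=[5,0,1,7,6]; order=3,2,4
step 4: dequeue 5; queue=[0,1,7,6]; order=3,2,4,5
step 5: dequeue 0; queue=[1,7,6]; order=3,2,4,5,0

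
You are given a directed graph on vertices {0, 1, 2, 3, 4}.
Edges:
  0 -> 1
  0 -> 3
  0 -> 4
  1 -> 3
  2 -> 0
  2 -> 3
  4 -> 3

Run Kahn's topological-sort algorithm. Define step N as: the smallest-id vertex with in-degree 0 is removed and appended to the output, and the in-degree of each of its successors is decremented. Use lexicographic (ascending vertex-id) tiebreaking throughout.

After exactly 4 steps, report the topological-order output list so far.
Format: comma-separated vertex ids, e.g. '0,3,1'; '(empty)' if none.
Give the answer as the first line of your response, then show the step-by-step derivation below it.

2,0,1,4

step 1: output 2; order=[2]; indeg=(0,1,0,3,1)
step 2: output 0; order=[2,0]; indeg=(0,0,0,2,0)
step 3: output 1; order=[2,0,1]; indeg=(0,0,0,1,0)
step 4: output 4; order=[2,0,1,4]; indeg=(0,0,0,0,0)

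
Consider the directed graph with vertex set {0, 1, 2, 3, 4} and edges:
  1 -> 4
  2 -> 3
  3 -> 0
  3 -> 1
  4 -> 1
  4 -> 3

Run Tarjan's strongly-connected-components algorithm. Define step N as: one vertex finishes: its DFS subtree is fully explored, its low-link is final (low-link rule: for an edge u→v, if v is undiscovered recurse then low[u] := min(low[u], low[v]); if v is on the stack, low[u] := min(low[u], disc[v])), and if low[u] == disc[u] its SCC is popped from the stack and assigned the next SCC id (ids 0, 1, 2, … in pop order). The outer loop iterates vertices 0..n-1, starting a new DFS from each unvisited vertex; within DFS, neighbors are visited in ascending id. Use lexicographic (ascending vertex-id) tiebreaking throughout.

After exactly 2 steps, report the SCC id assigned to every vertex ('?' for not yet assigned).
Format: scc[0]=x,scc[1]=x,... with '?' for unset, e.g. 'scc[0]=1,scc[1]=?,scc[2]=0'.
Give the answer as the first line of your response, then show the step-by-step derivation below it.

scc[0]=0,scc[1]=?,scc[2]=?,scc[3]=?,scc[4]=?

step 1: low=(low[0]=0,low[1]=?,low[2]=?,low[3]=?,low[4]=?); scc=(scc[0]=0,scc[1]=?,scc[2]=?,scc[3]=?,scc[4]=?)
step 2: low=(low[0]=0,low[1]=1,low[2]=?,low[3]=1,low[4]=1); scc=(scc[0]=0,scc[1]=?,scc[2]=?,scc[3]=?,scc[4]=?)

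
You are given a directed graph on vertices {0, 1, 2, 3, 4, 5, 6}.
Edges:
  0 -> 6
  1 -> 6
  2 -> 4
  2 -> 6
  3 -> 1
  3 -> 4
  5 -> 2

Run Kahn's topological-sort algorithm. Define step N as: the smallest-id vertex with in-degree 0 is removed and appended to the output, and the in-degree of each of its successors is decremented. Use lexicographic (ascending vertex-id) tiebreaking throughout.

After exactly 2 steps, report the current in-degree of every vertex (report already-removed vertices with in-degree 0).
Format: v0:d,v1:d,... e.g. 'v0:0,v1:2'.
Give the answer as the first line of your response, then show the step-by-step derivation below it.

v0:0,v1:0,v2:1,v3:0,v4:1,v5:0,v6:2

step 1: output 0; order=[0]; indeg=(0,1,1,0,2,0,2)
step 2: output 3; order=[0,3]; indeg=(0,0,1,0,1,0,2)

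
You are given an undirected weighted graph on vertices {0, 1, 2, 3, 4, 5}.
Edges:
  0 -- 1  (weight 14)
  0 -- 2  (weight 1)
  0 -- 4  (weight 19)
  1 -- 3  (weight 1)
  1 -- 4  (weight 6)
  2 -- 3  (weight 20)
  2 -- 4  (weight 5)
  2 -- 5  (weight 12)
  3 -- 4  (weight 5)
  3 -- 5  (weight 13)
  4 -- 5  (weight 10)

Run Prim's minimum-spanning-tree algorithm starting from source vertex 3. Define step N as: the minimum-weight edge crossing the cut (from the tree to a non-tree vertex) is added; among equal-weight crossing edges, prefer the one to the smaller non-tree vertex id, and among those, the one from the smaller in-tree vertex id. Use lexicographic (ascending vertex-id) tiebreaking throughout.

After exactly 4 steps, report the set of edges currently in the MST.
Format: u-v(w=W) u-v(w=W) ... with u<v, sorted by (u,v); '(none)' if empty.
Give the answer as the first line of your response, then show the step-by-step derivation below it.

0-2(w=1) 1-3(w=1) 2-4(w=5) 3-4(w=5)

step 1: add edge 1-3 (w=1); MST = {1-3(w=1)}
step 2: add edge 3-4 (w=5); MST = {1-3(w=1) 3-4(w=5)}
step 3: add edge 2-4 (w=5); MST = {1-3(w=1) 2-4(w=5) 3-4(w=5)}
step 4: add edge 0-2 (w=1); MST = {0-2(w=1) 1-3(w=1) 2-4(w=5) 3-4(w=5)}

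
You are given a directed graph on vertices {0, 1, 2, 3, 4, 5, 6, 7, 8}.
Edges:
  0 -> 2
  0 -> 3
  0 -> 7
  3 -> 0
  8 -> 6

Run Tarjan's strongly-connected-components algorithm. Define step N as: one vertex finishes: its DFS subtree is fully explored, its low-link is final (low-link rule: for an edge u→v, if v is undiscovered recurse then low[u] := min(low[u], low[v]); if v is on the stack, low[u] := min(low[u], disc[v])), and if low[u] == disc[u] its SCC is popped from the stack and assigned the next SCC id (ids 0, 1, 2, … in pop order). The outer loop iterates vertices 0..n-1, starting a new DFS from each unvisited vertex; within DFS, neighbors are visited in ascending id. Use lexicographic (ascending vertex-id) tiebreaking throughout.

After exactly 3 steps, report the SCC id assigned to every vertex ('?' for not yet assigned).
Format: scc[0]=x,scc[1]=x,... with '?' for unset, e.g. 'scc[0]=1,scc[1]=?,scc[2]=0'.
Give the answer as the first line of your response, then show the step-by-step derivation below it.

scc[0]=?,scc[1]=?,scc[2]=0,scc[3]=?,scc[4]=?,scc[5]=?,scc[6]=?,scc[7]=1,scc[8]=?

step 1: low=(low[0]=0,low[1]=?,low[2]=1,low[3]=?,low[4]=?,low[5]=?,low[6]=?,low[7]=?,low[8]=?); scc=(scc[0]=?,scc[1]=?,scc[2]=0,scc[3]=?,scc[4]=?,scc[5]=?,scc[6]=?,scc[7]=?,scc[8]=?)
step 2: low=(low[0]=0,low[1]=?,low[2]=1,low[3]=0,low[4]=?,low[5]=?,low[6]=?,low[7]=?,low[8]=?); scc=(scc[0]=?,scc[1]=?,scc[2]=0,scc[3]=?,scc[4]=?,scc[5]=?,scc[6]=?,scc[7]=?,scc[8]=?)
step 3: low=(low[0]=0,low[1]=?,low[2]=1,low[3]=0,low[4]=?,low[5]=?,low[6]=?,low[7]=3,low[8]=?); scc=(scc[0]=?,scc[1]=?,scc[2]=0,scc[3]=?,scc[4]=?,scc[5]=?,scc[6]=?,scc[7]=1,scc[8]=?)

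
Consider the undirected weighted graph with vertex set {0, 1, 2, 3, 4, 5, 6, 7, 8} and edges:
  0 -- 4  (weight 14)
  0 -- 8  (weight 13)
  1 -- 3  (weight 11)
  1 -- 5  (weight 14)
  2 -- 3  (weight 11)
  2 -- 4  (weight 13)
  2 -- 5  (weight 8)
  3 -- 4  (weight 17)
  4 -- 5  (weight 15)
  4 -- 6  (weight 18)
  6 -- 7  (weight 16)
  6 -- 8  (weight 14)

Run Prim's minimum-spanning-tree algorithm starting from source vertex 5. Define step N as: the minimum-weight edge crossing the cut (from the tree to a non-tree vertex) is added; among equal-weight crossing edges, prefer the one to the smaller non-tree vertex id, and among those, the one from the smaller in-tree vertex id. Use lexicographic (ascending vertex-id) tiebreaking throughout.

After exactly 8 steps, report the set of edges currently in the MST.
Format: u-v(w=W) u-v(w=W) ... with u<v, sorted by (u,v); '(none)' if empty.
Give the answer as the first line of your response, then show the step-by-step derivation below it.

0-4(w=14) 0-8(w=13) 1-3(w=11) 2-3(w=11) 2-4(w=13) 2-5(w=8) 6-7(w=16) 6-8(w=14)

step 1: add edge 2-5 (w=8); MST = {2-5(w=8)}
step 2: add edge 2-3 (w=11); MST = {2-3(w=11) 2-5(w=8)}
step 3: add edge 1-3 (w=11); MST = {1-3(w=11) 2-3(w=11) 2-5(w=8)}
step 4: add edge 2-4 (w=13); MST = {1-3(w=11) 2-3(w=11) 2-4(w=13) 2-5(w=8)}
step 5: add edge 0-4 (w=14); MST = {0-4(w=14) 1-3(w=11) 2-3(w=11) 2-4(w=13) 2-5(w=8)}
step 6: add edge 0-8 (w=13); MST = {0-4(w=14) 0-8(w=13) 1-3(w=11) 2-3(w=11) 2-4(w=13) 2-5(w=8)}
step 7: add edge 6-8 (w=14); MST = {0-4(w=14) 0-8(w=13) 1-3(w=11) 2-3(w=11) 2-4(w=13) 2-5(w=8) 6-8(w=14)}
step 8: add edge 6-7 (w=16); MST = {0-4(w=14) 0-8(w=13) 1-3(w=11) 2-3(w=11) 2-4(w=13) 2-5(w=8) 6-7(w=16) 6-8(w=14)}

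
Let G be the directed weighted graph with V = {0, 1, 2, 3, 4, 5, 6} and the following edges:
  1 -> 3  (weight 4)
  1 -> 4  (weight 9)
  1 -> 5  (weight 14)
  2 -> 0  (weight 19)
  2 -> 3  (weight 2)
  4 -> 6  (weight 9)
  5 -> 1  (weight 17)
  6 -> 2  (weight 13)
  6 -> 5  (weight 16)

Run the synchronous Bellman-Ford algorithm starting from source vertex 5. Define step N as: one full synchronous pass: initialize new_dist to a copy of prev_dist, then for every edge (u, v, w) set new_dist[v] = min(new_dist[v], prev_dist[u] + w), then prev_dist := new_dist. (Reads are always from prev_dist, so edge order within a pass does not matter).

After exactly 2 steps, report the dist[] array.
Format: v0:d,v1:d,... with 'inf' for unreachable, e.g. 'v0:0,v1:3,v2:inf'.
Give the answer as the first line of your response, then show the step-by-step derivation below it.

v0:inf,v1:17,v2:inf,v3:21,v4:26,v5:0,v6:inf

step 1: dist = v0:inf,v1:17,v2:inf,v3:inf,v4:inf,v5:0,v6:inf
step 2: dist = v0:inf,v1:17,v2:inf,v3:21,v4:26,v5:0,v6:inf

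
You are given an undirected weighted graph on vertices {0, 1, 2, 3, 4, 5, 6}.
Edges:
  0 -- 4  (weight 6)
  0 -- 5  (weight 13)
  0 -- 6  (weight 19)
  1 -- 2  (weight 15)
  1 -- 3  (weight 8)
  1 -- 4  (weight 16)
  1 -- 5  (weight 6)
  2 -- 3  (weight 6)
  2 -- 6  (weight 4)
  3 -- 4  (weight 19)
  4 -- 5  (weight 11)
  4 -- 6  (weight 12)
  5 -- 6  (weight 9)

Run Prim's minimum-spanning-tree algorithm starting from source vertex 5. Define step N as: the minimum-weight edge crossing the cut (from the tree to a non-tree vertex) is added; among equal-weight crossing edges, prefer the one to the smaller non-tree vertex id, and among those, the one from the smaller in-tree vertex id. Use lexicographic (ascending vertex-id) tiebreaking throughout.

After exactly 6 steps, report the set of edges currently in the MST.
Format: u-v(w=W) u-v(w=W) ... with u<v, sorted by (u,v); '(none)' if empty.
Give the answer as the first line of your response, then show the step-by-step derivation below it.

0-4(w=6) 1-3(w=8) 1-5(w=6) 2-3(w=6) 2-6(w=4) 4-5(w=11)

step 1: add edge 1-5 (w=6); MST = {1-5(w=6)}
step 2: add edge 1-3 (w=8); MST = {1-3(w=8) 1-5(w=6)}
step 3: add edge 2-3 (w=6); MST = {1-3(w=8) 1-5(w=6) 2-3(w=6)}
step 4: add edge 2-6 (w=4); MST = {1-3(w=8) 1-5(w=6) 2-3(w=6) 2-6(w=4)}
step 5: add edge 4-5 (w=11); MST = {1-3(w=8) 1-5(w=6) 2-3(w=6) 2-6(w=4) 4-5(w=11)}
step 6: add edge 0-4 (w=6); MST = {0-4(w=6) 1-3(w=8) 1-5(w=6) 2-3(w=6) 2-6(w=4) 4-5(w=11)}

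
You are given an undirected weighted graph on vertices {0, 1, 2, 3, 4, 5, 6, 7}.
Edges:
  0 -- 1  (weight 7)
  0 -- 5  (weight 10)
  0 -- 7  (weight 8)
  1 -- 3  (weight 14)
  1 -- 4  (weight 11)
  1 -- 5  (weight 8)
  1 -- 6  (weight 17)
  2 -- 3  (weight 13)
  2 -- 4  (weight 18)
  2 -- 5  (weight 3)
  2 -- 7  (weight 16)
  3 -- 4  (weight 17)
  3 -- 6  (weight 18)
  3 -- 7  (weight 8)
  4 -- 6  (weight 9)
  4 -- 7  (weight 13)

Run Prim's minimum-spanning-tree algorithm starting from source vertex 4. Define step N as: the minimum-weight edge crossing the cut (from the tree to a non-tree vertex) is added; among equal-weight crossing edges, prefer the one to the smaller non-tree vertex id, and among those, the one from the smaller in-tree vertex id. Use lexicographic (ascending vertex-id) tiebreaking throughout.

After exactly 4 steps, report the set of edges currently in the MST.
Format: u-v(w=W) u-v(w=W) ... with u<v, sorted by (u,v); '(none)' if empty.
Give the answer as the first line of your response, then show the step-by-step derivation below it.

0-1(w=7) 1-4(w=11) 1-5(w=8) 4-6(w=9)

step 1: add edge 4-6 (w=9); MST = {4-6(w=9)}
step 2: add edge 1-4 (w=11); MST = {1-4(w=11) 4-6(w=9)}
step 3: add edge 0-1 (w=7); MST = {0-1(w=7) 1-4(w=11) 4-6(w=9)}
step 4: add edge 1-5 (w=8); MST = {0-1(w=7) 1-4(w=11) 1-5(w=8) 4-6(w=9)}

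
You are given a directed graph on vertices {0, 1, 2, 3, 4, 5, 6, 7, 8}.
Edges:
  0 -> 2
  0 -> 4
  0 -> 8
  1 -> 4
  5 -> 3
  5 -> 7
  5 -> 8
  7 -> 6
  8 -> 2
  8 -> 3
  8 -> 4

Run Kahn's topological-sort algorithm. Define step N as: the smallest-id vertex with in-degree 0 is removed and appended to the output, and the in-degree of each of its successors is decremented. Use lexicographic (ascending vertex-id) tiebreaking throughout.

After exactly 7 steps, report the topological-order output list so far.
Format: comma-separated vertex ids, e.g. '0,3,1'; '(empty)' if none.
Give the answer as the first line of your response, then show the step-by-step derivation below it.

0,1,5,7,6,8,2

step 1: output 0; order=[0]; indeg=(0,0,1,2,2,0,1,1,1)
step 2: output 1; order=[0,1]; indeg=(0,0,1,2,1,0,1,1,1)
step 3: output 5; order=[0,1,5]; indeg=(0,0,1,1,1,0,1,0,0)
step 4: output 7; order=[0,1,5,7]; indeg=(0,0,1,1,1,0,0,0,0)
step 5: output 6; order=[0,1,5,7,6]; indeg=(0,0,1,1,1,0,0,0,0)
step 6: output 8; order=[0,1,5,7,6,8]; indeg=(0,0,0,0,0,0,0,0,0)
step 7: output 2; order=[0,1,5,7,6,8,2]; indeg=(0,0,0,0,0,0,0,0,0)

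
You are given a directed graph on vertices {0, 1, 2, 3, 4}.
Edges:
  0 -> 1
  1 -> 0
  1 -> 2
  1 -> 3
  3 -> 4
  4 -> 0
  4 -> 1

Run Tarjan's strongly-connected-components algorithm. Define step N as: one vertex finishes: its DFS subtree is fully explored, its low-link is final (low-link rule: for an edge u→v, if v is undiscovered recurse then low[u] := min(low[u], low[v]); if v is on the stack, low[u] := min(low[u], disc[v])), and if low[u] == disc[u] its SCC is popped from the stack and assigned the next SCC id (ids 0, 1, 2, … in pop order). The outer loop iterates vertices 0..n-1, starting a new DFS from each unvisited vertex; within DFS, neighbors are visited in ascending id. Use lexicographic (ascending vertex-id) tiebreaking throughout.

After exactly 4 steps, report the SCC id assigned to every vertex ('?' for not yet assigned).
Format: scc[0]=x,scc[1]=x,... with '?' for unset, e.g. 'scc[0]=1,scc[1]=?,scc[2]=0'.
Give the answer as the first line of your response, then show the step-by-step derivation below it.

scc[0]=?,scc[1]=?,scc[2]=0,scc[3]=?,scc[4]=?

step 1: low=(low[0]=0,low[1]=0,low[2]=2,low[3]=?,low[4]=?); scc=(scc[0]=?,scc[1]=?,scc[2]=0,scc[3]=?,scc[4]=?)
step 2: low=(low[0]=0,low[1]=0,low[2]=2,low[3]=3,low[4]=0); scc=(scc[0]=?,scc[1]=?,scc[2]=0,scc[3]=?,scc[4]=?)
step 3: low=(low[0]=0,low[1]=0,low[2]=2,low[3]=0,low[4]=0); scc=(scc[0]=?,scc[1]=?,scc[2]=0,scc[3]=?,scc[4]=?)
step 4: low=(low[0]=0,low[1]=0,low[2]=2,low[3]=0,low[4]=0); scc=(scc[0]=?,scc[1]=?,scc[2]=0,scc[3]=?,scc[4]=?)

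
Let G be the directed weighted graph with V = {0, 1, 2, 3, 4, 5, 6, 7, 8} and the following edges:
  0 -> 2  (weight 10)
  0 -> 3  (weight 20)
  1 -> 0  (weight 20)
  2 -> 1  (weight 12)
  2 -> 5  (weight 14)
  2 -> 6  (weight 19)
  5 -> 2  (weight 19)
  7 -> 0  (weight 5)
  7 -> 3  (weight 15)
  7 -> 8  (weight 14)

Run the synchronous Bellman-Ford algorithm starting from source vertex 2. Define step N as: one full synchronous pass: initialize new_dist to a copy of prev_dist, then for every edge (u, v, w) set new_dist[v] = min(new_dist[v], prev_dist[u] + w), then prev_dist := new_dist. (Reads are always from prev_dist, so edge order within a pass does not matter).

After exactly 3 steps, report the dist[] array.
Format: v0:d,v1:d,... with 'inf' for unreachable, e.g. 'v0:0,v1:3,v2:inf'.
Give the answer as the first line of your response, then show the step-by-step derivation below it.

v0:32,v1:12,v2:0,v3:52,v4:inf,v5:14,v6:19,v7:inf,v8:inf

step 1: dist = v0:inf,v1:12,v2:0,v3:inf,v4:inf,v5:14,v6:19,v7:inf,v8:inf
step 2: dist = v0:32,v1:12,v2:0,v3:inf,v4:inf,v5:14,v6:19,v7:inf,v8:inf
step 3: dist = v0:32,v1:12,v2:0,v3:52,v4:inf,v5:14,v6:19,v7:inf,v8:inf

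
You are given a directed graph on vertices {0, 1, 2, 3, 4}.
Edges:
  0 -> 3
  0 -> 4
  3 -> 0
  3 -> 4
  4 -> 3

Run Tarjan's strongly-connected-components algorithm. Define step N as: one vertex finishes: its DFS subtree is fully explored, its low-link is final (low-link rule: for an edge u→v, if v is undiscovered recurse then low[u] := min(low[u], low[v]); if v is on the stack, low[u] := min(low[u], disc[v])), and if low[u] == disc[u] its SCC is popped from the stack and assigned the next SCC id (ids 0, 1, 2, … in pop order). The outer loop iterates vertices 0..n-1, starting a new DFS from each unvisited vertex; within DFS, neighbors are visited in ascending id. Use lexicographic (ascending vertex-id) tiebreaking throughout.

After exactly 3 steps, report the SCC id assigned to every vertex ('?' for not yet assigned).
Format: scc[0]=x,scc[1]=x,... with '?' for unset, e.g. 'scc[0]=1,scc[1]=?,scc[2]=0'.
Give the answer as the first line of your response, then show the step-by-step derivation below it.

scc[0]=0,scc[1]=?,scc[2]=?,scc[3]=0,scc[4]=0

step 1: low=(low[0]=0,low[1]=?,low[2]=?,low[3]=0,low[4]=1); scc=(scc[0]=?,scc[1]=?,scc[2]=?,scc[3]=?,scc[4]=?)
step 2: low=(low[0]=0,low[1]=?,low[2]=?,low[3]=0,low[4]=1); scc=(scc[0]=?,scc[1]=?,scc[2]=?,scc[3]=?,scc[4]=?)
step 3: low=(low[0]=0,low[1]=?,low[2]=?,low[3]=0,low[4]=1); scc=(scc[0]=0,scc[1]=?,scc[2]=?,scc[3]=0,scc[4]=0)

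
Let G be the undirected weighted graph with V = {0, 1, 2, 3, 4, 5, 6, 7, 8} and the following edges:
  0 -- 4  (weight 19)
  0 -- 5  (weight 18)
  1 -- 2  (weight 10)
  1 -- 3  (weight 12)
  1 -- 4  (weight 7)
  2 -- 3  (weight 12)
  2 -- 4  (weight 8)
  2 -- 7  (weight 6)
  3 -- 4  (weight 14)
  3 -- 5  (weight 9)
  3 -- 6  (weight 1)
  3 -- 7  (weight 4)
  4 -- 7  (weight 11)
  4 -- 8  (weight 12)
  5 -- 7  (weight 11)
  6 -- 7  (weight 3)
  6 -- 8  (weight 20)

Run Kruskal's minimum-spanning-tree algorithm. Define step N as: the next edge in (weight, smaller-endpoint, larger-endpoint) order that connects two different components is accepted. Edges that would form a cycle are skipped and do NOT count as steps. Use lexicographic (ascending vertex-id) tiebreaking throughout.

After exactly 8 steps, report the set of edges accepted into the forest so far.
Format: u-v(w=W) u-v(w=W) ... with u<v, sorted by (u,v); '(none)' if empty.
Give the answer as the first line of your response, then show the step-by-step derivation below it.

0-5(w=18) 1-4(w=7) 2-4(w=8) 2-7(w=6) 3-5(w=9) 3-6(w=1) 4-8(w=12) 6-7(w=3)

step 1: add edge 3-6 (w=1); MST = {3-6(w=1)}
step 2: add edge 6-7 (w=3); MST = {3-6(w=1) 6-7(w=3)}
step 3: add edge 2-7 (w=6); MST = {2-7(w=6) 3-6(w=1) 6-7(w=3)}
step 4: add edge 1-4 (w=7); MST = {1-4(w=7) 2-7(w=6) 3-6(w=1) 6-7(w=3)}
step 5: add edge 2-4 (w=8); MST = {1-4(w=7) 2-4(w=8) 2-7(w=6) 3-6(w=1) 6-7(w=3)}
step 6: add edge 3-5 (w=9); MST = {1-4(w=7) 2-4(w=8) 2-7(w=6) 3-5(w=9) 3-6(w=1) 6-7(w=3)}
step 7: add edge 4-8 (w=12); MST = {1-4(w=7) 2-4(w=8) 2-7(w=6) 3-5(w=9) 3-6(w=1) 4-8(w=12) 6-7(w=3)}
step 8: add edge 0-5 (w=18); MST = {0-5(w=18) 1-4(w=7) 2-4(w=8) 2-7(w=6) 3-5(w=9) 3-6(w=1) 4-8(w=12) 6-7(w=3)}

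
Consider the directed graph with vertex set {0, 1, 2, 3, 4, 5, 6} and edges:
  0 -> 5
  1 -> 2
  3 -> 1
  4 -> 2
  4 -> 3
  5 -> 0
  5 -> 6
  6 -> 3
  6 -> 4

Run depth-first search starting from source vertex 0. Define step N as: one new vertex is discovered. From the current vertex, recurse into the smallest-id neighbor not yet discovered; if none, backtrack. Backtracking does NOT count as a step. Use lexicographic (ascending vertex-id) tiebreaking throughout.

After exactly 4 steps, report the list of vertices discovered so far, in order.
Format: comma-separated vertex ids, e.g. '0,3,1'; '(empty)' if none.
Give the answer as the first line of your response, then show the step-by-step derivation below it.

0,5,6,3

step 1: discover 0; path=0; order=0
step 2: discover 5; path=0>5; order=0,5
step 3: discover 6; path=0>5>6; order=0,5,6
step 4: discover 3; path=0>5>6>3; order=0,5,6,3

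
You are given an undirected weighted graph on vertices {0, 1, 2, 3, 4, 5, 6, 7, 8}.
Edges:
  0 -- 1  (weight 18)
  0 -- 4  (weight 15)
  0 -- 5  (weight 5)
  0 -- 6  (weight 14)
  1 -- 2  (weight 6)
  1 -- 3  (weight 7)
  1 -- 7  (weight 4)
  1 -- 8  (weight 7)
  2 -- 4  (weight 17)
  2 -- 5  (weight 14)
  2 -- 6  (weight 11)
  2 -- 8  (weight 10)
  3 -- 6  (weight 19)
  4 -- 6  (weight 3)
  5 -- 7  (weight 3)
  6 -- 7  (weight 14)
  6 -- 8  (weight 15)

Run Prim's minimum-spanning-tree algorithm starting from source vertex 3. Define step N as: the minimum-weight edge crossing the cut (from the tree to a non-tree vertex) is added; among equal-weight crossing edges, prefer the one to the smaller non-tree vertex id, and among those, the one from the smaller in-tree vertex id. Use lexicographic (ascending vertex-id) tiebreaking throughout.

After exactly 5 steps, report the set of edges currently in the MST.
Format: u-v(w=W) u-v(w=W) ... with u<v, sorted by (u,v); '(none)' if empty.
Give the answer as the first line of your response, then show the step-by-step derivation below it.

0-5(w=5) 1-2(w=6) 1-3(w=7) 1-7(w=4) 5-7(w=3)

step 1: add edge 1-3 (w=7); MST = {1-3(w=7)}
step 2: add edge 1-7 (w=4); MST = {1-3(w=7) 1-7(w=4)}
step 3: add edge 5-7 (w=3); MST = {1-3(w=7) 1-7(w=4) 5-7(w=3)}
step 4: add edge 0-5 (w=5); MST = {0-5(w=5) 1-3(w=7) 1-7(w=4) 5-7(w=3)}
step 5: add edge 1-2 (w=6); MST = {0-5(w=5) 1-2(w=6) 1-3(w=7) 1-7(w=4) 5-7(w=3)}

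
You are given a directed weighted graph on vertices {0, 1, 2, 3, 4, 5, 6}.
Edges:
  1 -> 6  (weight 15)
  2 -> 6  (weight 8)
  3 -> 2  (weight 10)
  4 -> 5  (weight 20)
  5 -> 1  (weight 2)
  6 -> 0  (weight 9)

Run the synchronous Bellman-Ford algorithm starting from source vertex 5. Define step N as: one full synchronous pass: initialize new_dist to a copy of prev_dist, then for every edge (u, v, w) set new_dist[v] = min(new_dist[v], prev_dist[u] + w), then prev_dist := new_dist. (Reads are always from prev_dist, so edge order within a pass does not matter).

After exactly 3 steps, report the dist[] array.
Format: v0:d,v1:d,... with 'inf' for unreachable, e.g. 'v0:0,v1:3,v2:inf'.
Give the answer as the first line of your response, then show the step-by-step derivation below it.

v0:26,v1:2,v2:inf,v3:inf,v4:inf,v5:0,v6:17

step 1: dist = v0:inf,v1:2,v2:inf,v3:inf,v4:inf,v5:0,v6:inf
step 2: dist = v0:inf,v1:2,v2:inf,v3:inf,v4:inf,v5:0,v6:17
step 3: dist = v0:26,v1:2,v2:inf,v3:inf,v4:inf,v5:0,v6:17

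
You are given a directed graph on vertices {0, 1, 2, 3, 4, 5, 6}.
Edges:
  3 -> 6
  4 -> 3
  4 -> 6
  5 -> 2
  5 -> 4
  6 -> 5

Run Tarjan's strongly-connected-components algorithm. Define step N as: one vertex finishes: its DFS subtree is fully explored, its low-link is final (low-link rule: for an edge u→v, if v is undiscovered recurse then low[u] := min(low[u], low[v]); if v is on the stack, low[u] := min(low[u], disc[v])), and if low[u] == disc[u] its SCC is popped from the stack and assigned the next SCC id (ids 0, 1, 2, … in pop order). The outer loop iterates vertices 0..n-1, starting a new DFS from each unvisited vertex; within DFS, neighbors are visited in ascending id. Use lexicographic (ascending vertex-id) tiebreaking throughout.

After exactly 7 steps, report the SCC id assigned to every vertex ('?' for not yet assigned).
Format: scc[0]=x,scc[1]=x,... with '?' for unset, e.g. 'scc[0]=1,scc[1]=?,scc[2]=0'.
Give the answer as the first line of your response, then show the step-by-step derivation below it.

scc[0]=0,scc[1]=1,scc[2]=2,scc[3]=3,scc[4]=3,scc[5]=3,scc[6]=3

step 1: low=(low[0]=0,low[1]=?,low[2]=?,low[3]=?,low[4]=?,low[5]=?,low[6]=?); scc=(scc[0]=0,scc[1]=?,scc[2]=?,scc[3]=?,scc[4]=?,scc[5]=?,scc[6]=?)
step 2: low=(low[0]=0,low[1]=1,low[2]=?,low[3]=?,low[4]=?,low[5]=?,low[6]=?); scc=(scc[0]=0,scc[1]=1,scc[2]=?,scc[3]=?,scc[4]=?,scc[5]=?,scc[6]=?)
step 3: low=(low[0]=0,low[1]=1,low[2]=2,low[3]=?,low[4]=?,low[5]=?,low[6]=?); scc=(scc[0]=0,scc[1]=1,scc[2]=2,scc[3]=?,scc[4]=?,scc[5]=?,scc[6]=?)
step 4: low=(low[0]=0,low[1]=1,low[2]=2,low[3]=3,low[4]=3,low[5]=5,low[6]=4); scc=(scc[0]=0,scc[1]=1,scc[2]=2,scc[3]=?,scc[4]=?,scc[5]=?,scc[6]=?)
step 5: low=(low[0]=0,low[1]=1,low[2]=2,low[3]=3,low[4]=3,low[5]=3,low[6]=4); scc=(scc[0]=0,scc[1]=1,scc[2]=2,scc[3]=?,scc[4]=?,scc[5]=?,scc[6]=?)
step 6: low=(low[0]=0,low[1]=1,low[2]=2,low[3]=3,low[4]=3,low[5]=3,low[6]=3); scc=(scc[0]=0,scc[1]=1,scc[2]=2,scc[3]=?,scc[4]=?,scc[5]=?,scc[6]=?)
step 7: low=(low[0]=0,low[1]=1,low[2]=2,low[3]=3,low[4]=3,low[5]=3,low[6]=3); scc=(scc[0]=0,scc[1]=1,scc[2]=2,scc[3]=3,scc[4]=3,scc[5]=3,scc[6]=3)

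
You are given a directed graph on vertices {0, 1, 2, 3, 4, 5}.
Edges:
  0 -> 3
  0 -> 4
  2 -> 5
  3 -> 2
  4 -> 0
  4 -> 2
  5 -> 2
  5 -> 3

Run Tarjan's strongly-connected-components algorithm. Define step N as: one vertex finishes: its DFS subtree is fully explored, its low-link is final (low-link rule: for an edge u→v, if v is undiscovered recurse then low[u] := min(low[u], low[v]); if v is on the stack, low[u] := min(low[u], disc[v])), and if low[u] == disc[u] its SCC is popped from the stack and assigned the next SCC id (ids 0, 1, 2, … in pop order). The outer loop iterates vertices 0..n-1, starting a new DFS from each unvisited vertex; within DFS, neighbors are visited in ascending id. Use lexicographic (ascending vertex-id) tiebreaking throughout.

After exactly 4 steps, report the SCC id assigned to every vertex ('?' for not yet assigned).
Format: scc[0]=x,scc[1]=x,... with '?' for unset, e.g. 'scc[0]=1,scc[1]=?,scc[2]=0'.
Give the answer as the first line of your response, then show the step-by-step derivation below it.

scc[0]=?,scc[1]=?,scc[2]=0,scc[3]=0,scc[4]=?,scc[5]=0

step 1: low=(low[0]=0,low[1]=?,low[2]=2,low[3]=1,low[4]=?,low[5]=1); scc=(scc[0]=?,scc[1]=?,scc[2]=?,scc[3]=?,scc[4]=?,scc[5]=?)
step 2: low=(low[0]=0,low[1]=?,low[2]=1,low[3]=1,low[4]=?,low[5]=1); scc=(scc[0]=?,scc[1]=?,scc[2]=?,scc[3]=?,scc[4]=?,scc[5]=?)
step 3: low=(low[0]=0,low[1]=?,low[2]=1,low[3]=1,low[4]=?,low[5]=1); scc=(scc[0]=?,scc[1]=?,scc[2]=0,scc[3]=0,scc[4]=?,scc[5]=0)
step 4: low=(low[0]=0,low[1]=?,low[2]=1,low[3]=1,low[4]=0,low[5]=1); scc=(scc[0]=?,scc[1]=?,scc[2]=0,scc[3]=0,scc[4]=?,scc[5]=0)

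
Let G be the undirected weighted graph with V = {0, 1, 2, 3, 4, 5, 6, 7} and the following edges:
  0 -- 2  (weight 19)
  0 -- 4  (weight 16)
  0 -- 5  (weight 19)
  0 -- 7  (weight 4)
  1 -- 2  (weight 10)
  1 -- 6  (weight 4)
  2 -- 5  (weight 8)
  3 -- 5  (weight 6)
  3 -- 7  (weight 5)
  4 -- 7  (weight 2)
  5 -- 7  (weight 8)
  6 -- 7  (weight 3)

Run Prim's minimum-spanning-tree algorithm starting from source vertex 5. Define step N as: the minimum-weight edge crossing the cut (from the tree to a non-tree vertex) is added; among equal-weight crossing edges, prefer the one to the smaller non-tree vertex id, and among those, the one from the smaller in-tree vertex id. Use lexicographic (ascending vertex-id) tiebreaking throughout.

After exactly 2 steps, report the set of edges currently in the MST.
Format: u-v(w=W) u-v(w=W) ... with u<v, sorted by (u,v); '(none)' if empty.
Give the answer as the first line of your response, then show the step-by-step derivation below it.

3-5(w=6) 3-7(w=5)

step 1: add edge 3-5 (w=6); MST = {3-5(w=6)}
step 2: add edge 3-7 (w=5); MST = {3-5(w=6) 3-7(w=5)}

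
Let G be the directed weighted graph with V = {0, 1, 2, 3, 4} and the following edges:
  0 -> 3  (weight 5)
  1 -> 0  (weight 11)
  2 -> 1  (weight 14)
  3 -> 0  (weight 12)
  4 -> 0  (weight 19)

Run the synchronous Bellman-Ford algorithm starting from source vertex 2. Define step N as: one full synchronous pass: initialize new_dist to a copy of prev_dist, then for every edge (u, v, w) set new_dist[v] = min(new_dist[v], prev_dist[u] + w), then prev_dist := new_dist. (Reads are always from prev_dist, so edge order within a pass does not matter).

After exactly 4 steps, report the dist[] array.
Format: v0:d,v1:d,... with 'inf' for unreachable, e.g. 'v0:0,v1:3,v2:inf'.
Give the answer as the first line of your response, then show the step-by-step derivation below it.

v0:25,v1:14,v2:0,v3:30,v4:inf

step 1: dist = v0:inf,v1:14,v2:0,v3:inf,v4:inf
step 2: dist = v0:25,v1:14,v2:0,v3:inf,v4:inf
step 3: dist = v0:25,v1:14,v2:0,v3:30,v4:inf
step 4: dist = v0:25,v1:14,v2:0,v3:30,v4:inf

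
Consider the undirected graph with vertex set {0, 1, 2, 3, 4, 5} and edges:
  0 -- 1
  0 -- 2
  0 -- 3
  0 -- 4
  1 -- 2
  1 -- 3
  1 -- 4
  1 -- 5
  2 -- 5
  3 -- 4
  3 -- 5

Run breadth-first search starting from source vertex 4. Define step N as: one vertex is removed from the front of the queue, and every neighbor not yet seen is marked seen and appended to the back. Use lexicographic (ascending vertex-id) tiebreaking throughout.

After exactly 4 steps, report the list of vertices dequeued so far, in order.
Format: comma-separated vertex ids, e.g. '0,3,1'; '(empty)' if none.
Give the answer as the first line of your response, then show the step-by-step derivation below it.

4,0,1,3

step 1: dequeue 4; queue=[0,1,3]; order=4
step 2: dequeue 0; queue=[1,3,2]; order=4,0
step 3: dequeue 1; queue=[3,2,5]; order=4,0,1
step 4: dequeue 3; queue=[2,5]; order=4,0,1,3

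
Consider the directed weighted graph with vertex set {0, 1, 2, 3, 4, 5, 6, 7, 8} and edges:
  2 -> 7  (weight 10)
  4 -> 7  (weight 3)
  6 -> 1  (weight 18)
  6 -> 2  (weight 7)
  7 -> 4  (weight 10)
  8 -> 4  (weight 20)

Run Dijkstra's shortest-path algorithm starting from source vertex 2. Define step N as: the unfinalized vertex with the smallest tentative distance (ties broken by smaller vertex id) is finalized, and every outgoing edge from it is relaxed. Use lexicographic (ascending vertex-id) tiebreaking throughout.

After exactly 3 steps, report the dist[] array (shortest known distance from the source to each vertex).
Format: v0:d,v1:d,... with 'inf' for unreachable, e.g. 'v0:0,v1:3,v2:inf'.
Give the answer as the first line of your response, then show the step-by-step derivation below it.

v0:inf,v1:inf,v2:0,v3:inf,v4:20,v5:inf,v6:inf,v7:10,v8:inf

step 1: dist = v0:inf,v1:inf,v2:0,v3:inf,v4:inf,v5:inf,v6:inf,v7:10,v8:inf
step 2: dist = v0:inf,v1:inf,v2:0,v3:inf,v4:20,v5:inf,v6:inf,v7:10,v8:inf
step 3: dist = v0:inf,v1:inf,v2:0,v3:inf,v4:20,v5:inf,v6:inf,v7:10,v8:inf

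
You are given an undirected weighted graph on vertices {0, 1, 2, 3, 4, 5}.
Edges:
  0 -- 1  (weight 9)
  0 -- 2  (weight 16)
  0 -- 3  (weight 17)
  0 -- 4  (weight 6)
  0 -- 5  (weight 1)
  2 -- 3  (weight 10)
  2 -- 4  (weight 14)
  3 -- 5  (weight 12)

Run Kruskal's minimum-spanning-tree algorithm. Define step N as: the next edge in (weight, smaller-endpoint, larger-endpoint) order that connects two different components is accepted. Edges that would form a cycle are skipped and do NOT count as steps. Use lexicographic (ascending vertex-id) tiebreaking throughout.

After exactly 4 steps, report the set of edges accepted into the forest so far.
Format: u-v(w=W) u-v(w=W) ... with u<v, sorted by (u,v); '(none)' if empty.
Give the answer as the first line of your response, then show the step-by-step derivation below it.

0-1(w=9) 0-4(w=6) 0-5(w=1) 2-3(w=10)

step 1: add edge 0-5 (w=1); MST = {0-5(w=1)}
step 2: add edge 0-4 (w=6); MST = {0-4(w=6) 0-5(w=1)}
step 3: add edge 0-1 (w=9); MST = {0-1(w=9) 0-4(w=6) 0-5(w=1)}
step 4: add edge 2-3 (w=10); MST = {0-1(w=9) 0-4(w=6) 0-5(w=1) 2-3(w=10)}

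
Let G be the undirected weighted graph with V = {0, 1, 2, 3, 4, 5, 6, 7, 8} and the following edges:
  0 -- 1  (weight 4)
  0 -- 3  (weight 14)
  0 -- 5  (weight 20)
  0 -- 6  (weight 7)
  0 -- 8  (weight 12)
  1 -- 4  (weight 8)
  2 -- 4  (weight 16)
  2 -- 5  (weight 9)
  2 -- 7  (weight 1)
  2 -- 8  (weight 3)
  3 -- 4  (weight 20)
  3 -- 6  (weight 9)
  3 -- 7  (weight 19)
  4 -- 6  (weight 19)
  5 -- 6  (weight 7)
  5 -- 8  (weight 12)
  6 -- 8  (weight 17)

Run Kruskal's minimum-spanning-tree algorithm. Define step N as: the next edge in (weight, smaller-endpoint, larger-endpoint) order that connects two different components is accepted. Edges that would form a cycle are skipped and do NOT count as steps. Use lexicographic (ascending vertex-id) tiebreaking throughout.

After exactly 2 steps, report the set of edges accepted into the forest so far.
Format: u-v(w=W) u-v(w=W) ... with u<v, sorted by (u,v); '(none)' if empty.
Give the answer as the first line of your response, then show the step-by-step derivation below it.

2-7(w=1) 2-8(w=3)

step 1: add edge 2-7 (w=1); MST = {2-7(w=1)}
step 2: add edge 2-8 (w=3); MST = {2-7(w=1) 2-8(w=3)}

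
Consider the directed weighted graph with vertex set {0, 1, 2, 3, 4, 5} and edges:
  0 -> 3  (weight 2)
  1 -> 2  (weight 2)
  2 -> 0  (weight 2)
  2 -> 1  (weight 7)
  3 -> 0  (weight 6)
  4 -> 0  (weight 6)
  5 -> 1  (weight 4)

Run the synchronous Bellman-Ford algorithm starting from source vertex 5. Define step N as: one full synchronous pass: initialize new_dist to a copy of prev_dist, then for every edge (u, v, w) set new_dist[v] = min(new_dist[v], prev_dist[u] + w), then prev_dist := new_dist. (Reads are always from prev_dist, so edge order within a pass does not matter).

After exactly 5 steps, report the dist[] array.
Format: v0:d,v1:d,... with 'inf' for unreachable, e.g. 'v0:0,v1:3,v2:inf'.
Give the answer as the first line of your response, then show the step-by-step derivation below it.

v0:8,v1:4,v2:6,v3:10,v4:inf,v5:0

step 1: dist = v0:inf,v1:4,v2:inf,v3:inf,v4:inf,v5:0
step 2: dist = v0:inf,v1:4,v2:6,v3:inf,v4:inf,v5:0
step 3: dist = v0:8,v1:4,v2:6,v3:inf,v4:inf,v5:0
step 4: dist = v0:8,v1:4,v2:6,v3:10,v4:inf,v5:0
step 5: dist = v0:8,v1:4,v2:6,v3:10,v4:inf,v5:0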